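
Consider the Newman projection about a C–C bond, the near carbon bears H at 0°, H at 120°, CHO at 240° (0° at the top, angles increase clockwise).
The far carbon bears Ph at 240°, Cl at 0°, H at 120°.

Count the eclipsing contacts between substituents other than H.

Non-H eclipsing pairs: CHO(240°)/Ph(240°) — 1 interaction.

1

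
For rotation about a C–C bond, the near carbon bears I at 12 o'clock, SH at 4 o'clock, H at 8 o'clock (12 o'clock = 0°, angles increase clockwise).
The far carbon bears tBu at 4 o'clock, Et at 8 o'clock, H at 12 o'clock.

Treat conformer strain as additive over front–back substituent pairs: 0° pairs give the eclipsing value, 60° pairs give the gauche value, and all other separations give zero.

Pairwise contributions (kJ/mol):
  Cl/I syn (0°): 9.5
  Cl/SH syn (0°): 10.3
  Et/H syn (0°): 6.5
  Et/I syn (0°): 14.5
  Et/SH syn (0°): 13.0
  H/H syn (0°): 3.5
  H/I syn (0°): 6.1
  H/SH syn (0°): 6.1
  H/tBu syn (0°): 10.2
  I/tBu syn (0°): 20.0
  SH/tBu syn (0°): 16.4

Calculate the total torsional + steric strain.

This conformer is eclipsed. I at 0° is eclipsed with H at 0° (6.1); SH at 120° is eclipsed with tBu at 120° (16.4); H at 240° is eclipsed with Et at 240° (6.5). Total 29.0 kJ/mol.

29.0 kJ/mol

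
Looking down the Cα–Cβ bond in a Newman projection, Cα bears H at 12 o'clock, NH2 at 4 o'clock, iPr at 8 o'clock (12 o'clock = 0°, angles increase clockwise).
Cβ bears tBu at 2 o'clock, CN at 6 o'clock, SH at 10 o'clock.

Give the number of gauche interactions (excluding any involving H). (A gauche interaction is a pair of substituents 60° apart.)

4

Non-H gauche pairs: NH2(120°)/tBu(60°); NH2(120°)/CN(180°); iPr(240°)/CN(180°); iPr(240°)/SH(300°) — 4 interactions.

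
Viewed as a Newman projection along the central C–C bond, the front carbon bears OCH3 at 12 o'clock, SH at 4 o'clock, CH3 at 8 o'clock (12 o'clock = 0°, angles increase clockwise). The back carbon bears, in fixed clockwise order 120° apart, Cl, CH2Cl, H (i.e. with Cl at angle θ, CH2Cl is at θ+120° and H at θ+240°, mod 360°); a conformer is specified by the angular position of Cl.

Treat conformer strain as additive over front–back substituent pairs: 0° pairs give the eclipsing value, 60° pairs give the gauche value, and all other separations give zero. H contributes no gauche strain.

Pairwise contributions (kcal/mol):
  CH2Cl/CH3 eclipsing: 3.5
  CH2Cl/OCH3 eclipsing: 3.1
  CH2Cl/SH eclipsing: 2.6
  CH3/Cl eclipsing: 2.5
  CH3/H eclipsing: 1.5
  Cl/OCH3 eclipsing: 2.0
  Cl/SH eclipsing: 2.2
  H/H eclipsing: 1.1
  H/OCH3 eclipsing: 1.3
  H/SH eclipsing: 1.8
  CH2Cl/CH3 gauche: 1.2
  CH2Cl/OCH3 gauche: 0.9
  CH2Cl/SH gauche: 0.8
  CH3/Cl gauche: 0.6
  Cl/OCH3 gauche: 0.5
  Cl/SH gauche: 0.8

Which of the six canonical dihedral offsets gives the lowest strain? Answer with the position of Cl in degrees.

300°

Cl at 0° (eclipsed): OCH3–Cl eclipsed, SH–CH2Cl eclipsed, CH3–H eclipsed; 2.0 + 2.6 + 1.5 = 6.1 kcal/mol.
Cl at 60° (staggered): OCH3–Cl gauche, SH–Cl gauche, SH–CH2Cl gauche, CH3–CH2Cl gauche; 0.5 + 0.8 + 0.8 + 1.2 = 3.3 kcal/mol.
Cl at 120° (eclipsed): OCH3–H eclipsed, SH–Cl eclipsed, CH3–CH2Cl eclipsed; 1.3 + 2.2 + 3.5 = 7.0 kcal/mol.
Cl at 180° (staggered): OCH3–CH2Cl gauche, SH–Cl gauche, CH3–Cl gauche, CH3–CH2Cl gauche; 0.9 + 0.8 + 0.6 + 1.2 = 3.5 kcal/mol.
Cl at 240° (eclipsed): OCH3–CH2Cl eclipsed, SH–H eclipsed, CH3–Cl eclipsed; 3.1 + 1.8 + 2.5 = 7.4 kcal/mol.
Cl at 300° (staggered): OCH3–Cl gauche, OCH3–CH2Cl gauche, SH–CH2Cl gauche, CH3–Cl gauche; 0.5 + 0.9 + 0.8 + 0.6 = 2.8 kcal/mol.
The minimum (2.8 kcal/mol) occurs with Cl at 300°.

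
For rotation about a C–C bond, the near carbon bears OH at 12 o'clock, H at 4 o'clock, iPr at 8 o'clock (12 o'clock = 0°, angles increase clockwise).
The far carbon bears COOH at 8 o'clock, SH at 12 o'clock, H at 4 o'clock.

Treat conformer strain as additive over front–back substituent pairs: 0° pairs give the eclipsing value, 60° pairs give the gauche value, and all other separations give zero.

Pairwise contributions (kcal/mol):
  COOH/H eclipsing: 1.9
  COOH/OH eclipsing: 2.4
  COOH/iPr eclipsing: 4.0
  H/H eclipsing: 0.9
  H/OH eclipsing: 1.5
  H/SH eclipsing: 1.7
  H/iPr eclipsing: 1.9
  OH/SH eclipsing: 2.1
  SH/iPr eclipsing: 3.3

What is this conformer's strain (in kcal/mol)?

7.0 kcal/mol

This conformer (eclipsed): OH(0°)/SH(0°) eclipsed 2.1; H(120°)/H(120°) eclipsed 0.9; iPr(240°)/COOH(240°) eclipsed 4.0 → 7.0 kcal/mol.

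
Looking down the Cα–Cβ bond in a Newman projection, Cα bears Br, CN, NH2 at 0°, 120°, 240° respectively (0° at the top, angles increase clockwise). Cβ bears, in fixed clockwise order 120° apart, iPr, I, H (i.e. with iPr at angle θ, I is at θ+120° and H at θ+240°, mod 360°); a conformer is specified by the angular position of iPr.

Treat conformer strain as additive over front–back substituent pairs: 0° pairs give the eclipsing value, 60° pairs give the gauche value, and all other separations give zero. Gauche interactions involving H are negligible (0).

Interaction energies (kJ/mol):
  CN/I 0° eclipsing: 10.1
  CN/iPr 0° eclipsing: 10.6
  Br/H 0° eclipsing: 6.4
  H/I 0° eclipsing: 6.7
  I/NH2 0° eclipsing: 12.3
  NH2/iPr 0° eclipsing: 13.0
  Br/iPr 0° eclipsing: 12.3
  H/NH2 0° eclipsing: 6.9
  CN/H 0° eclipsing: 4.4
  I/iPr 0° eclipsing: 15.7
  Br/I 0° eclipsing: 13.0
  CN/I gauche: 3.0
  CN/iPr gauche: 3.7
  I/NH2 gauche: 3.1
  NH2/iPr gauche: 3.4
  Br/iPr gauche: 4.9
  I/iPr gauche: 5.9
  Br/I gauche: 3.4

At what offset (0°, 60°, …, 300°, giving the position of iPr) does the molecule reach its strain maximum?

240°

iPr at 0° (eclipsed): Br(0°)/iPr(0°) eclipsed 12.3; CN(120°)/I(120°) eclipsed 10.1; NH2(240°)/H(240°) eclipsed 6.9 → 29.3 kJ/mol.
iPr at 60° (staggered): Br(0°)/iPr(60°) gauche 4.9; CN(120°)/iPr(60°) gauche 3.7; CN(120°)/I(180°) gauche 3.0; NH2(240°)/I(180°) gauche 3.1 → 14.7 kJ/mol.
iPr at 120° (eclipsed): Br(0°)/H(0°) eclipsed 6.4; CN(120°)/iPr(120°) eclipsed 10.6; NH2(240°)/I(240°) eclipsed 12.3 → 29.3 kJ/mol.
iPr at 180° (staggered): Br(0°)/I(300°) gauche 3.4; CN(120°)/iPr(180°) gauche 3.7; NH2(240°)/iPr(180°) gauche 3.4; NH2(240°)/I(300°) gauche 3.1 → 13.6 kJ/mol.
iPr at 240° (eclipsed): Br(0°)/I(0°) eclipsed 13.0; CN(120°)/H(120°) eclipsed 4.4; NH2(240°)/iPr(240°) eclipsed 13.0 → 30.4 kJ/mol.
iPr at 300° (staggered): Br(0°)/iPr(300°) gauche 4.9; Br(0°)/I(60°) gauche 3.4; CN(120°)/I(60°) gauche 3.0; NH2(240°)/iPr(300°) gauche 3.4 → 14.7 kJ/mol.
The maximum (30.4 kJ/mol) occurs with iPr at 240°.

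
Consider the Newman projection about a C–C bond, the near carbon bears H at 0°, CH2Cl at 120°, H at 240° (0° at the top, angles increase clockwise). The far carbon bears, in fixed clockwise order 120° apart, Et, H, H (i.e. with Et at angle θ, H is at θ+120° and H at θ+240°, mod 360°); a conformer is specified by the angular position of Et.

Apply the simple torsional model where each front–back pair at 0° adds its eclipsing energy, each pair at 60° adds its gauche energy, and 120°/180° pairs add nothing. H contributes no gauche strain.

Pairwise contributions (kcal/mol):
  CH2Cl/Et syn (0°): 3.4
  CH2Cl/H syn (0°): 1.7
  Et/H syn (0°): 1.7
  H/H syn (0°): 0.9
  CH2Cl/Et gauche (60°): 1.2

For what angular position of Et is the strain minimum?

300°

Et at 0° (eclipsed): H(0°)/Et(0°) eclipsed 1.7; CH2Cl(120°)/H(120°) eclipsed 1.7; H(240°)/H(240°) eclipsed 0.9 → 4.3 kcal/mol.
Et at 60° (staggered): CH2Cl(120°)/Et(60°) gauche 1.2 → 1.2 kcal/mol.
Et at 120° (eclipsed): H(0°)/H(0°) eclipsed 0.9; CH2Cl(120°)/Et(120°) eclipsed 3.4; H(240°)/H(240°) eclipsed 0.9 → 5.2 kcal/mol.
Et at 180° (staggered): CH2Cl(120°)/Et(180°) gauche 1.2 → 1.2 kcal/mol.
Et at 240° (eclipsed): H(0°)/H(0°) eclipsed 0.9; CH2Cl(120°)/H(120°) eclipsed 1.7; H(240°)/Et(240°) eclipsed 1.7 → 4.3 kcal/mol.
Et at 300° (staggered): no non-H gauche contacts → 0.0 kcal/mol.
The minimum (0.0 kcal/mol) occurs with Et at 300°.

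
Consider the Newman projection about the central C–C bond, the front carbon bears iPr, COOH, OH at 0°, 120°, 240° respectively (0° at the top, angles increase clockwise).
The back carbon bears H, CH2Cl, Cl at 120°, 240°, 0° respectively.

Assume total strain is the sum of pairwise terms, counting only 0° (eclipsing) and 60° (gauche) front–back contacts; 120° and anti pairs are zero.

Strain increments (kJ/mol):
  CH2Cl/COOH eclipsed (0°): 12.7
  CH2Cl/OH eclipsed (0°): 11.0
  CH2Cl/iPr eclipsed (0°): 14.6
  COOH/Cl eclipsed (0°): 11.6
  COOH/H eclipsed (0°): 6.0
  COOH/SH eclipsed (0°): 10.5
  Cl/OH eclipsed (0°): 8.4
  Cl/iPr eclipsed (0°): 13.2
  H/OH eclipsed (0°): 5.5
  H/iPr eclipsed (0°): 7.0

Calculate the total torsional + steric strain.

This conformer is eclipsed. iPr at 0° is eclipsed with Cl at 0° (13.2); COOH at 120° is eclipsed with H at 120° (6.0); OH at 240° is eclipsed with CH2Cl at 240° (11.0). Total 30.2 kJ/mol.

30.2 kJ/mol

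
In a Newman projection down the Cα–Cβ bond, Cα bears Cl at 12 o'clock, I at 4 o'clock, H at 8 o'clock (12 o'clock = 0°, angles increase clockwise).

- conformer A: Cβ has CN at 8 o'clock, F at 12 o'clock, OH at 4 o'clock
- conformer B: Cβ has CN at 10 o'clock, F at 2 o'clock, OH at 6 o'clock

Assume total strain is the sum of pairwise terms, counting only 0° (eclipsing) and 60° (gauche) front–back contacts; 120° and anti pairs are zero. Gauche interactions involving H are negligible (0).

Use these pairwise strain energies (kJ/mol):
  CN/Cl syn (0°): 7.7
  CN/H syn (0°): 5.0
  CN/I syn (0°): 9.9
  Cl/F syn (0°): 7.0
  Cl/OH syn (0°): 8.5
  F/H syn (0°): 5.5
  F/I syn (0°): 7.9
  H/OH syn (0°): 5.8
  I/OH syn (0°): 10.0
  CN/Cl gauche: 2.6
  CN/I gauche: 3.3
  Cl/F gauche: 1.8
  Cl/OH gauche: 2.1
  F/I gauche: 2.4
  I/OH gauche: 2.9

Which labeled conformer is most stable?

B

A (eclipsed): Cl(0°)/F(0°) eclipsed 7.0; I(120°)/OH(120°) eclipsed 10.0; H(240°)/CN(240°) eclipsed 5.0 → 22.0 kJ/mol.
B (staggered): Cl(0°)/CN(300°) gauche 2.6; Cl(0°)/F(60°) gauche 1.8; I(120°)/F(60°) gauche 2.4; I(120°)/OH(180°) gauche 2.9 → 9.7 kJ/mol.
B has the lowest total (9.7 kJ/mol).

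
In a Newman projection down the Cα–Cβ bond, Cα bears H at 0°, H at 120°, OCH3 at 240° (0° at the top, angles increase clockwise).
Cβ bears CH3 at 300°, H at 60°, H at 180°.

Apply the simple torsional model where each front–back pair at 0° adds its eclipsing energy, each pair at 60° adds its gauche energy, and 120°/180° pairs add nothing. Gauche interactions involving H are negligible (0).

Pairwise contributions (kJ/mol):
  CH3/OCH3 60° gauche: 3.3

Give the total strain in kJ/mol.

This conformer is staggered. OCH3 at 240° is gauche with CH3 at 300° (3.3). Total 3.3 kJ/mol.

3.3 kJ/mol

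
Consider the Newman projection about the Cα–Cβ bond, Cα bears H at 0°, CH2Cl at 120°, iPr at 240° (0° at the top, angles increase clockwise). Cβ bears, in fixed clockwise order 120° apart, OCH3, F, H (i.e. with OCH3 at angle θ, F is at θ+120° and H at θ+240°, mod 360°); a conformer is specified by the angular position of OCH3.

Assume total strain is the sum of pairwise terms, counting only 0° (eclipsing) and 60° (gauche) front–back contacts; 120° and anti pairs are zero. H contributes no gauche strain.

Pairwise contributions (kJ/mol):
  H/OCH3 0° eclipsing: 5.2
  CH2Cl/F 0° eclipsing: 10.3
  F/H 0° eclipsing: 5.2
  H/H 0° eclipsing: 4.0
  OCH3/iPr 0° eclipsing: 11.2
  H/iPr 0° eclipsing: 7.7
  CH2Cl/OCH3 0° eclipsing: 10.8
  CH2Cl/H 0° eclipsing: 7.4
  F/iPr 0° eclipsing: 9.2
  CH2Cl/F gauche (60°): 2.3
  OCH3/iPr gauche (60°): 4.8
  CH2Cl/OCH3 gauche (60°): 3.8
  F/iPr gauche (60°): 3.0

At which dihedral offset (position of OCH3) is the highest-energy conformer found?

120°

OCH3 at 0° (eclipsed): H–OCH3 eclipsed, CH2Cl–F eclipsed, iPr–H eclipsed; 5.2 + 10.3 + 7.7 = 23.2 kJ/mol.
OCH3 at 60° (staggered): CH2Cl–OCH3 gauche, CH2Cl–F gauche, iPr–F gauche; 3.8 + 2.3 + 3.0 = 9.1 kJ/mol.
OCH3 at 120° (eclipsed): H–H eclipsed, CH2Cl–OCH3 eclipsed, iPr–F eclipsed; 4.0 + 10.8 + 9.2 = 24.0 kJ/mol.
OCH3 at 180° (staggered): CH2Cl–OCH3 gauche, iPr–OCH3 gauche, iPr–F gauche; 3.8 + 4.8 + 3.0 = 11.6 kJ/mol.
OCH3 at 240° (eclipsed): H–F eclipsed, CH2Cl–H eclipsed, iPr–OCH3 eclipsed; 5.2 + 7.4 + 11.2 = 23.8 kJ/mol.
OCH3 at 300° (staggered): CH2Cl–F gauche, iPr–OCH3 gauche; 2.3 + 4.8 = 7.1 kJ/mol.
The maximum (24.0 kJ/mol) occurs with OCH3 at 120°.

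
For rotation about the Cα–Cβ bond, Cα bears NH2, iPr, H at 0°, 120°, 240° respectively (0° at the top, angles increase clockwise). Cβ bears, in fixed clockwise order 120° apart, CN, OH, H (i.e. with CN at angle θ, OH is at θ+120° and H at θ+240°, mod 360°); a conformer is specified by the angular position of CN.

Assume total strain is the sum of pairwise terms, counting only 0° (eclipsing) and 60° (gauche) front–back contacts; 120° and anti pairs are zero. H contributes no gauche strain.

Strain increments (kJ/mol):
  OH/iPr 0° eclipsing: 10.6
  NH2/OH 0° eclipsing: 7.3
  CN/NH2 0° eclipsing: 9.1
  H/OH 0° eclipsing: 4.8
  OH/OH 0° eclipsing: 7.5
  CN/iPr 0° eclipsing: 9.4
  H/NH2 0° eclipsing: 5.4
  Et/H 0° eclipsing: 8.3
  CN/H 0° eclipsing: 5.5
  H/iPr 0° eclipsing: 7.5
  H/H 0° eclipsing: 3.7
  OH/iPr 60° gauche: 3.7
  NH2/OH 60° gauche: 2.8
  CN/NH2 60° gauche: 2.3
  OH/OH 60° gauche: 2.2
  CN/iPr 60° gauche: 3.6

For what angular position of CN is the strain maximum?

0°

CN at 0° (eclipsed): NH2–CN eclipsed, iPr–OH eclipsed, H–H eclipsed; 9.1 + 10.6 + 3.7 = 23.4 kJ/mol.
CN at 60° (staggered): NH2–CN gauche, iPr–CN gauche, iPr–OH gauche; 2.3 + 3.6 + 3.7 = 9.6 kJ/mol.
CN at 120° (eclipsed): NH2–H eclipsed, iPr–CN eclipsed, H–OH eclipsed; 5.4 + 9.4 + 4.8 = 19.6 kJ/mol.
CN at 180° (staggered): NH2–OH gauche, iPr–CN gauche; 2.8 + 3.6 = 6.4 kJ/mol.
CN at 240° (eclipsed): NH2–OH eclipsed, iPr–H eclipsed, H–CN eclipsed; 7.3 + 7.5 + 5.5 = 20.3 kJ/mol.
CN at 300° (staggered): NH2–CN gauche, NH2–OH gauche, iPr–OH gauche; 2.3 + 2.8 + 3.7 = 8.8 kJ/mol.
The maximum (23.4 kJ/mol) occurs with CN at 0°.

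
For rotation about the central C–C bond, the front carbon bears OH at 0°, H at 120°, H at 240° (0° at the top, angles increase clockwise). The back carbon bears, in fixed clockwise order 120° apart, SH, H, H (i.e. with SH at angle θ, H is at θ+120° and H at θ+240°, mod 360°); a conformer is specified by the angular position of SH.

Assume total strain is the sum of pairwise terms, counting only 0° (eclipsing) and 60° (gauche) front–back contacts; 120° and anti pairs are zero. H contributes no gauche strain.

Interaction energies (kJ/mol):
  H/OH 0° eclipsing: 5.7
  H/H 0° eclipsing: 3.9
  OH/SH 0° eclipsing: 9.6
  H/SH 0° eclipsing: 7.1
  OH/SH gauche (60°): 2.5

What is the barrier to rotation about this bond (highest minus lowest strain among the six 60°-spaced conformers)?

17.4 kJ/mol

SH at 0° is eclipsed. OH at 0° is eclipsed with SH at 0° (9.6); H at 120° is eclipsed with H at 120° (3.9); H at 240° is eclipsed with H at 240° (3.9). Total 17.4 kJ/mol.
SH at 60° is staggered. OH at 0° is gauche with SH at 60° (2.5). Total 2.5 kJ/mol.
SH at 120° is eclipsed. OH at 0° is eclipsed with H at 0° (5.7); H at 120° is eclipsed with SH at 120° (7.1); H at 240° is eclipsed with H at 240° (3.9). Total 16.7 kJ/mol.
SH at 180° (staggered): no non-H gauche contacts → 0.0 kJ/mol.
SH at 240° is eclipsed. OH at 0° is eclipsed with H at 0° (5.7); H at 120° is eclipsed with H at 120° (3.9); H at 240° is eclipsed with SH at 240° (7.1). Total 16.7 kJ/mol.
SH at 300° is staggered. OH at 0° is gauche with SH at 300° (2.5). Total 2.5 kJ/mol.
Max at 0° (17.4 kJ/mol), min at 180° (0.0 kJ/mol); barrier = 17.4 kJ/mol.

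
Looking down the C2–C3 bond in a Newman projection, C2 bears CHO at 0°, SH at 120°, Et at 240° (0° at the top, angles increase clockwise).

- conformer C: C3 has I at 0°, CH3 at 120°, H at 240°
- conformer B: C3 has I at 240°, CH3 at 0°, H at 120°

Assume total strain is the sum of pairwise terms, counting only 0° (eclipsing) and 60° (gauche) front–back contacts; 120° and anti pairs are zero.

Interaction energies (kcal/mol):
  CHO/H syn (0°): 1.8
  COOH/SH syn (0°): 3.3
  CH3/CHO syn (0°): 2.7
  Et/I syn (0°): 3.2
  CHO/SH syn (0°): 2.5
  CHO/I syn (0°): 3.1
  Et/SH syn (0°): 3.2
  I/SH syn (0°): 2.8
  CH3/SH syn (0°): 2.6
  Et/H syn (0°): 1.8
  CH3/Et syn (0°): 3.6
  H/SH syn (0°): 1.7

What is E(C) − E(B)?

-0.1 kcal/mol

C (eclipsed): CHO(0°)/I(0°) eclipsed 3.1; SH(120°)/CH3(120°) eclipsed 2.6; Et(240°)/H(240°) eclipsed 1.8 → 7.5 kcal/mol.
B (eclipsed): CHO(0°)/CH3(0°) eclipsed 2.7; SH(120°)/H(120°) eclipsed 1.7; Et(240°)/I(240°) eclipsed 3.2 → 7.6 kcal/mol.
E(C) − E(B) = 7.5 − 7.6 = -0.1 kcal/mol.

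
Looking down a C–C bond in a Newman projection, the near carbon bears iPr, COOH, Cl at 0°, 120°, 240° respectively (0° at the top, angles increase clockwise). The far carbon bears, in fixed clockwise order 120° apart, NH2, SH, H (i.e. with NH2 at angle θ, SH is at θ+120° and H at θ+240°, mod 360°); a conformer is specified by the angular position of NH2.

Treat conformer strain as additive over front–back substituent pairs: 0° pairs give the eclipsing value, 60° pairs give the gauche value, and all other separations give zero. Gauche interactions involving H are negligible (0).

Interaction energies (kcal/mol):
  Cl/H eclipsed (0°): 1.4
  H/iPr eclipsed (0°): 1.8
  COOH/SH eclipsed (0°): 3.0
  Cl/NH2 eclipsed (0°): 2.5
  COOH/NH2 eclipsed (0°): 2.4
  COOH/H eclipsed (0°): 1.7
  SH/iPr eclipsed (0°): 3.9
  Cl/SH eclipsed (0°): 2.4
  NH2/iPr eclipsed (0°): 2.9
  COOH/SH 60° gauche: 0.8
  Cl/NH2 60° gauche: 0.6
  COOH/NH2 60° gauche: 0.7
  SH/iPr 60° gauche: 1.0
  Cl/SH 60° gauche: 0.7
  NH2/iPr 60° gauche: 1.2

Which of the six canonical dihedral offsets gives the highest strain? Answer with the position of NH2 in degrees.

240°

NH2 at 0° (eclipsed): iPr–NH2 eclipsed, COOH–SH eclipsed, Cl–H eclipsed; 2.9 + 3.0 + 1.4 = 7.3 kcal/mol.
NH2 at 60° (staggered): iPr–NH2 gauche, COOH–NH2 gauche, COOH–SH gauche, Cl–SH gauche; 1.2 + 0.7 + 0.8 + 0.7 = 3.4 kcal/mol.
NH2 at 120° (eclipsed): iPr–H eclipsed, COOH–NH2 eclipsed, Cl–SH eclipsed; 1.8 + 2.4 + 2.4 = 6.6 kcal/mol.
NH2 at 180° (staggered): iPr–SH gauche, COOH–NH2 gauche, Cl–NH2 gauche, Cl–SH gauche; 1.0 + 0.7 + 0.6 + 0.7 = 3.0 kcal/mol.
NH2 at 240° (eclipsed): iPr–SH eclipsed, COOH–H eclipsed, Cl–NH2 eclipsed; 3.9 + 1.7 + 2.5 = 8.1 kcal/mol.
NH2 at 300° (staggered): iPr–NH2 gauche, iPr–SH gauche, COOH–SH gauche, Cl–NH2 gauche; 1.2 + 1.0 + 0.8 + 0.6 = 3.6 kcal/mol.
The maximum (8.1 kcal/mol) occurs with NH2 at 240°.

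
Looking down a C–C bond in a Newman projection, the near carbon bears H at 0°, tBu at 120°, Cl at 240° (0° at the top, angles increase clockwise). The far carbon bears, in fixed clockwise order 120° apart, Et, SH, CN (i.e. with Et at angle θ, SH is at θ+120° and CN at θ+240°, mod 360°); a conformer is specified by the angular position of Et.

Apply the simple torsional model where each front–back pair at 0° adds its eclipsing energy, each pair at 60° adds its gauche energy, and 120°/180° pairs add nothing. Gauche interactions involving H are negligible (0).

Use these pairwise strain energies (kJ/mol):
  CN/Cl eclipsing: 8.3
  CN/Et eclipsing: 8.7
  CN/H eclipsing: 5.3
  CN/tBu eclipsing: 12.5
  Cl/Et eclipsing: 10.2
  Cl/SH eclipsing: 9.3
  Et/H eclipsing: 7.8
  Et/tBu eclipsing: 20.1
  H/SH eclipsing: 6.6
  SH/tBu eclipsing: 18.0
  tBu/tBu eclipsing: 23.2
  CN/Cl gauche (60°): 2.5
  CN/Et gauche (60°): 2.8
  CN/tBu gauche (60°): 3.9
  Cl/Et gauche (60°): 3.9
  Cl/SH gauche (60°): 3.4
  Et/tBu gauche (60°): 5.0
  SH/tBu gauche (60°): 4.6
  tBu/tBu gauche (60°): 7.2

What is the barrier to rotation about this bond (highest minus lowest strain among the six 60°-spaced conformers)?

Et at 0° (eclipsed): H–Et eclipsed, tBu–SH eclipsed, Cl–CN eclipsed; 7.8 + 18.0 + 8.3 = 34.1 kJ/mol.
Et at 60° (staggered): tBu–Et gauche, tBu–SH gauche, Cl–SH gauche, Cl–CN gauche; 5.0 + 4.6 + 3.4 + 2.5 = 15.5 kJ/mol.
Et at 120° (eclipsed): H–CN eclipsed, tBu–Et eclipsed, Cl–SH eclipsed; 5.3 + 20.1 + 9.3 = 34.7 kJ/mol.
Et at 180° (staggered): tBu–Et gauche, tBu–CN gauche, Cl–Et gauche, Cl–SH gauche; 5.0 + 3.9 + 3.9 + 3.4 = 16.2 kJ/mol.
Et at 240° (eclipsed): H–SH eclipsed, tBu–CN eclipsed, Cl–Et eclipsed; 6.6 + 12.5 + 10.2 = 29.3 kJ/mol.
Et at 300° (staggered): tBu–SH gauche, tBu–CN gauche, Cl–Et gauche, Cl–CN gauche; 4.6 + 3.9 + 3.9 + 2.5 = 14.9 kJ/mol.
Max at 120° (34.7 kJ/mol), min at 300° (14.9 kJ/mol); barrier = 19.8 kJ/mol.

19.8 kJ/mol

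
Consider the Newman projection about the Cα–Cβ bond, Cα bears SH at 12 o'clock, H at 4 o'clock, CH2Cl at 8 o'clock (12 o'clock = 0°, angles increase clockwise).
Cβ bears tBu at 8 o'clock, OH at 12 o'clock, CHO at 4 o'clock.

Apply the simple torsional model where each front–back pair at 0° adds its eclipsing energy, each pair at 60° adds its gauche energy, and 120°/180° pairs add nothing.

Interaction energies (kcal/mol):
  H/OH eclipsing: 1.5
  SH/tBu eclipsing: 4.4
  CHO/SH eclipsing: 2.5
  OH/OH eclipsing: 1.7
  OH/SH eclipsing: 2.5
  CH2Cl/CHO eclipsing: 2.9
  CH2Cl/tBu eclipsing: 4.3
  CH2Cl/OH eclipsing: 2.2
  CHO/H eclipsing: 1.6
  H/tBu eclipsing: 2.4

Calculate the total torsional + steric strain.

This conformer (eclipsed): SH(0°)/OH(0°) eclipsed 2.5; H(120°)/CHO(120°) eclipsed 1.6; CH2Cl(240°)/tBu(240°) eclipsed 4.3 → 8.4 kcal/mol.

8.4 kcal/mol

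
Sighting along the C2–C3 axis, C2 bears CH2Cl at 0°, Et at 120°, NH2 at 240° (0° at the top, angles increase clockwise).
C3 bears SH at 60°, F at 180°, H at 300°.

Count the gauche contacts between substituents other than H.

4

Non-H gauche pairs: CH2Cl(0°)/SH(60°); Et(120°)/SH(60°); Et(120°)/F(180°); NH2(240°)/F(180°) — 4 interactions.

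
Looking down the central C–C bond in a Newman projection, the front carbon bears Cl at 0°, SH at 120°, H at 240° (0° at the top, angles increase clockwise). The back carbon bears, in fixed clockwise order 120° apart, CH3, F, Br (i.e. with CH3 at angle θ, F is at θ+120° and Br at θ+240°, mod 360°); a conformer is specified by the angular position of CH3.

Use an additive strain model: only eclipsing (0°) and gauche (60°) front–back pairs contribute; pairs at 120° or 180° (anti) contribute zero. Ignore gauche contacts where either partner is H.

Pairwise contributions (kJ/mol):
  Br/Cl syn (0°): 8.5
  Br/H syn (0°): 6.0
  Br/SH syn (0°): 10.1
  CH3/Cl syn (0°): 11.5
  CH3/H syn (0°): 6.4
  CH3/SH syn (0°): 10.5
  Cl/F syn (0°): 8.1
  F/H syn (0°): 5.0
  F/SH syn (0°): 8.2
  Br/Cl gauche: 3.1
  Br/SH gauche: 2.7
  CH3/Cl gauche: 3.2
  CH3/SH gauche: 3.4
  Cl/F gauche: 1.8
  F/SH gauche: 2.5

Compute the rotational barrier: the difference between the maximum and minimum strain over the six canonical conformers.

15.5 kJ/mol

CH3 at 0° is eclipsed. Cl at 0° is eclipsed with CH3 at 0° (11.5); SH at 120° is eclipsed with F at 120° (8.2); H at 240° is eclipsed with Br at 240° (6.0). Total 25.7 kJ/mol.
CH3 at 60° is staggered. Cl at 0° is gauche with CH3 at 60° (3.2); Cl at 0° is gauche with Br at 300° (3.1); SH at 120° is gauche with CH3 at 60° (3.4); SH at 120° is gauche with F at 180° (2.5). Total 12.2 kJ/mol.
CH3 at 120° is eclipsed. Cl at 0° is eclipsed with Br at 0° (8.5); SH at 120° is eclipsed with CH3 at 120° (10.5); H at 240° is eclipsed with F at 240° (5.0). Total 24.0 kJ/mol.
CH3 at 180° is staggered. Cl at 0° is gauche with F at 300° (1.8); Cl at 0° is gauche with Br at 60° (3.1); SH at 120° is gauche with CH3 at 180° (3.4); SH at 120° is gauche with Br at 60° (2.7). Total 11.0 kJ/mol.
CH3 at 240° is eclipsed. Cl at 0° is eclipsed with F at 0° (8.1); SH at 120° is eclipsed with Br at 120° (10.1); H at 240° is eclipsed with CH3 at 240° (6.4). Total 24.6 kJ/mol.
CH3 at 300° is staggered. Cl at 0° is gauche with CH3 at 300° (3.2); Cl at 0° is gauche with F at 60° (1.8); SH at 120° is gauche with F at 60° (2.5); SH at 120° is gauche with Br at 180° (2.7). Total 10.2 kJ/mol.
Max at 0° (25.7 kJ/mol), min at 300° (10.2 kJ/mol); barrier = 15.5 kJ/mol.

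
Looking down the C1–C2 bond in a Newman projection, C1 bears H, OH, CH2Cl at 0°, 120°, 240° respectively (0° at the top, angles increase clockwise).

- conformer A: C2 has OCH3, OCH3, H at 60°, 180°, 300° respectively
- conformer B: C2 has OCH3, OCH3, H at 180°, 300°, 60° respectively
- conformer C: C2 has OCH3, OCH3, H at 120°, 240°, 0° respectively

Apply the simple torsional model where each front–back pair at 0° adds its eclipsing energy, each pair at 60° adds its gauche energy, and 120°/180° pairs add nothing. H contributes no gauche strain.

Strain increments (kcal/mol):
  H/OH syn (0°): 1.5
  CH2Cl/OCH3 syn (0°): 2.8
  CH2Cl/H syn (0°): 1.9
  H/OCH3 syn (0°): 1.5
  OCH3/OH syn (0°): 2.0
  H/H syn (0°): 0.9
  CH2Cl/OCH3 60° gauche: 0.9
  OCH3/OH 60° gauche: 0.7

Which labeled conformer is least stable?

A (staggered): OH(120°)/OCH3(60°) gauche 0.7; OH(120°)/OCH3(180°) gauche 0.7; CH2Cl(240°)/OCH3(180°) gauche 0.9 → 2.3 kcal/mol.
B (staggered): OH(120°)/OCH3(180°) gauche 0.7; CH2Cl(240°)/OCH3(180°) gauche 0.9; CH2Cl(240°)/OCH3(300°) gauche 0.9 → 2.5 kcal/mol.
C (eclipsed): H(0°)/H(0°) eclipsed 0.9; OH(120°)/OCH3(120°) eclipsed 2.0; CH2Cl(240°)/OCH3(240°) eclipsed 2.8 → 5.7 kcal/mol.
C has the highest total (5.7 kcal/mol).

C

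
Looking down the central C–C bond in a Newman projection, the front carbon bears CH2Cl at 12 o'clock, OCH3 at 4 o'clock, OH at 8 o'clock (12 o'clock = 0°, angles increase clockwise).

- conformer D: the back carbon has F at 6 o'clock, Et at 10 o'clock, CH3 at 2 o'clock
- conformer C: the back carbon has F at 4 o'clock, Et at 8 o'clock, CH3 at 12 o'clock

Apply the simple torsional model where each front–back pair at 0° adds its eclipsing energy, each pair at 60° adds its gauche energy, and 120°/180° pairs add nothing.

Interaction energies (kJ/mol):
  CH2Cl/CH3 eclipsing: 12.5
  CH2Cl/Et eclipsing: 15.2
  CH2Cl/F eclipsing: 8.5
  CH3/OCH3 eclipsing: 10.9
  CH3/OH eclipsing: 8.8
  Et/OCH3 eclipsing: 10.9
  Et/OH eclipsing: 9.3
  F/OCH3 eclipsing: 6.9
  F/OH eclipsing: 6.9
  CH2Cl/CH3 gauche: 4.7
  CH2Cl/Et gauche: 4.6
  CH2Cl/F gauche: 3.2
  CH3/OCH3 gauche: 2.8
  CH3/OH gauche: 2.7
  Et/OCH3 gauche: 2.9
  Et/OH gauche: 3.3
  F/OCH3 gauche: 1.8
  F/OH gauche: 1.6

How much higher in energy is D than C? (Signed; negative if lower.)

D (staggered): CH2Cl–Et gauche, CH2Cl–CH3 gauche, OCH3–F gauche, OCH3–CH3 gauche, OH–F gauche, OH–Et gauche; 4.6 + 4.7 + 1.8 + 2.8 + 1.6 + 3.3 = 18.8 kJ/mol.
C (eclipsed): CH2Cl–CH3 eclipsed, OCH3–F eclipsed, OH–Et eclipsed; 12.5 + 6.9 + 9.3 = 28.7 kJ/mol.
E(D) − E(C) = 18.8 − 28.7 = -9.9 kJ/mol.

-9.9 kJ/mol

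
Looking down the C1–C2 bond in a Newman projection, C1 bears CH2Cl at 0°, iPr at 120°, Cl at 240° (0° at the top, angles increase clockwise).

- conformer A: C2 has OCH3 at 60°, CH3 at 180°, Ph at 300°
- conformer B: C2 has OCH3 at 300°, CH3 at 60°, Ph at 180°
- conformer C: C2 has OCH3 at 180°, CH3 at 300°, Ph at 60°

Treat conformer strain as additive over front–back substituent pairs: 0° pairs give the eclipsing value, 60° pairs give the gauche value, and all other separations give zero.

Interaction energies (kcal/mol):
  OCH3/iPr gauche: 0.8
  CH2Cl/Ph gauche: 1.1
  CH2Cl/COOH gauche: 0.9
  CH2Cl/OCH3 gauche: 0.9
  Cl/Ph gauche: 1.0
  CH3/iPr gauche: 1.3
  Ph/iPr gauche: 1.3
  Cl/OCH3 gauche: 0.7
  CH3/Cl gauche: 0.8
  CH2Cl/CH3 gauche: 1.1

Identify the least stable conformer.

A is staggered. CH2Cl at 0° is gauche with OCH3 at 60° (0.9); CH2Cl at 0° is gauche with Ph at 300° (1.1); iPr at 120° is gauche with OCH3 at 60° (0.8); iPr at 120° is gauche with CH3 at 180° (1.3); Cl at 240° is gauche with CH3 at 180° (0.8); Cl at 240° is gauche with Ph at 300° (1.0). Total 5.9 kcal/mol.
B is staggered. CH2Cl at 0° is gauche with OCH3 at 300° (0.9); CH2Cl at 0° is gauche with CH3 at 60° (1.1); iPr at 120° is gauche with CH3 at 60° (1.3); iPr at 120° is gauche with Ph at 180° (1.3); Cl at 240° is gauche with OCH3 at 300° (0.7); Cl at 240° is gauche with Ph at 180° (1.0). Total 6.3 kcal/mol.
C is staggered. CH2Cl at 0° is gauche with CH3 at 300° (1.1); CH2Cl at 0° is gauche with Ph at 60° (1.1); iPr at 120° is gauche with OCH3 at 180° (0.8); iPr at 120° is gauche with Ph at 60° (1.3); Cl at 240° is gauche with OCH3 at 180° (0.7); Cl at 240° is gauche with CH3 at 300° (0.8). Total 5.8 kcal/mol.
B has the highest total (6.3 kcal/mol).

B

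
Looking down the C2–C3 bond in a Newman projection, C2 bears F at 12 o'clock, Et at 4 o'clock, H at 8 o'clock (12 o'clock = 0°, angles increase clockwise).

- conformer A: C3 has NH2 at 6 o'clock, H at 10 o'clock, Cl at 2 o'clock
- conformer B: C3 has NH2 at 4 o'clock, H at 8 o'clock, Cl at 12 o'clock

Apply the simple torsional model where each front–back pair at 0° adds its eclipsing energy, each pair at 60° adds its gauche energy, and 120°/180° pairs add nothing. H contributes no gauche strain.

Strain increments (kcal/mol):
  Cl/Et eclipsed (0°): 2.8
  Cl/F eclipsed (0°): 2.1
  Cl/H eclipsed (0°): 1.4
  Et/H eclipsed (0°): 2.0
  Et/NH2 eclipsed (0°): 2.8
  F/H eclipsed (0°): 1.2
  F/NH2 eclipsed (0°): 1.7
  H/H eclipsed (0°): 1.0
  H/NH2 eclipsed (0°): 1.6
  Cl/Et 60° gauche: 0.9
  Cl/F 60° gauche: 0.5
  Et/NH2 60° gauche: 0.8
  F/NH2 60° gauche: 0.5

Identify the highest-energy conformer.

B

A (staggered): F–Cl gauche, Et–NH2 gauche, Et–Cl gauche; 0.5 + 0.8 + 0.9 = 2.2 kcal/mol.
B (eclipsed): F–Cl eclipsed, Et–NH2 eclipsed, H–H eclipsed; 2.1 + 2.8 + 1.0 = 5.9 kcal/mol.
B has the highest total (5.9 kcal/mol).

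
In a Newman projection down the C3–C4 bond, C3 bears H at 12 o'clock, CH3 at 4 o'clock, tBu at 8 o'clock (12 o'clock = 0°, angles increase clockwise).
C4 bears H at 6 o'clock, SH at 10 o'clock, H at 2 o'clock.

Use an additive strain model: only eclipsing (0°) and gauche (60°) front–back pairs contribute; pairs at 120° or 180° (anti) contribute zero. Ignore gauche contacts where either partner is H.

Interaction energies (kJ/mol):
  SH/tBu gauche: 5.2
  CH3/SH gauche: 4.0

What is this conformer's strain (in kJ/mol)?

5.2 kJ/mol

This conformer (staggered): tBu–SH gauche; 5.2 = 5.2 kJ/mol.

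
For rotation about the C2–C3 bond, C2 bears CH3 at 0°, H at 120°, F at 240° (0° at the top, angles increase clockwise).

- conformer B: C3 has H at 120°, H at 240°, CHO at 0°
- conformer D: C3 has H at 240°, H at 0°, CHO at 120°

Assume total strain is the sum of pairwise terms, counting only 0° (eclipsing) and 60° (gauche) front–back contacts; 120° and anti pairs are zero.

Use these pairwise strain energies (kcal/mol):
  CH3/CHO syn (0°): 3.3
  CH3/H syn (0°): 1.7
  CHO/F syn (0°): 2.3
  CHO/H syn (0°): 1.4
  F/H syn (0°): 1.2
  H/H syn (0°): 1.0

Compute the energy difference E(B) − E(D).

B is eclipsed. CH3 at 0° is eclipsed with CHO at 0° (3.3); H at 120° is eclipsed with H at 120° (1.0); F at 240° is eclipsed with H at 240° (1.2). Total 5.5 kcal/mol.
D is eclipsed. CH3 at 0° is eclipsed with H at 0° (1.7); H at 120° is eclipsed with CHO at 120° (1.4); F at 240° is eclipsed with H at 240° (1.2). Total 4.3 kcal/mol.
E(B) − E(D) = 5.5 − 4.3 = +1.2 kcal/mol.

+1.2 kcal/mol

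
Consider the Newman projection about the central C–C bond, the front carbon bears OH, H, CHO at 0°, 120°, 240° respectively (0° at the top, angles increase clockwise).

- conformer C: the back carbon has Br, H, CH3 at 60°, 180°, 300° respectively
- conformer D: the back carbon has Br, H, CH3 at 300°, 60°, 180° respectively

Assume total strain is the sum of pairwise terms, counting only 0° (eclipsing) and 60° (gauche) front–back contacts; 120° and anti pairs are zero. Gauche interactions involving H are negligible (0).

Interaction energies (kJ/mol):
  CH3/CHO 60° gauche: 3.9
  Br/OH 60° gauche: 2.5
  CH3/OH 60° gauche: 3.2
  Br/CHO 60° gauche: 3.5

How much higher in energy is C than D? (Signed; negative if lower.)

-0.3 kJ/mol

C (staggered): OH(0°)/Br(60°) gauche 2.5; OH(0°)/CH3(300°) gauche 3.2; CHO(240°)/CH3(300°) gauche 3.9 → 9.6 kJ/mol.
D (staggered): OH(0°)/Br(300°) gauche 2.5; CHO(240°)/Br(300°) gauche 3.5; CHO(240°)/CH3(180°) gauche 3.9 → 9.9 kJ/mol.
E(C) − E(D) = 9.6 − 9.9 = -0.3 kJ/mol.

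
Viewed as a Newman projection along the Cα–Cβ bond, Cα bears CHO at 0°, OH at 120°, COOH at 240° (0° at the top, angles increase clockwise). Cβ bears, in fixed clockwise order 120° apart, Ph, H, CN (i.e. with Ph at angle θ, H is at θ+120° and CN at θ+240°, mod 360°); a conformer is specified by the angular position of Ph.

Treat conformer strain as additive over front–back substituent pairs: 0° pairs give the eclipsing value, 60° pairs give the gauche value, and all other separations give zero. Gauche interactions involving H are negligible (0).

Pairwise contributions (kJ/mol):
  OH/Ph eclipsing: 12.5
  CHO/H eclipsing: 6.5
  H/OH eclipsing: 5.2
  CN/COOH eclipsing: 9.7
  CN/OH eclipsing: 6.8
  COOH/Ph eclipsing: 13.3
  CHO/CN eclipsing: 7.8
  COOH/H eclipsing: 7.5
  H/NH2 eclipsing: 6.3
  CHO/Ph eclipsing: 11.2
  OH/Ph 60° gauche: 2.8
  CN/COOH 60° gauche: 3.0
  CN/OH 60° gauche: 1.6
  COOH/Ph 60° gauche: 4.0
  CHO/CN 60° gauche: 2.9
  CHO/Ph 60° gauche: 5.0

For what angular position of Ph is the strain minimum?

180°

Ph at 0° (eclipsed): CHO(0°)/Ph(0°) eclipsed 11.2; OH(120°)/H(120°) eclipsed 5.2; COOH(240°)/CN(240°) eclipsed 9.7 → 26.1 kJ/mol.
Ph at 60° (staggered): CHO(0°)/Ph(60°) gauche 5.0; CHO(0°)/CN(300°) gauche 2.9; OH(120°)/Ph(60°) gauche 2.8; COOH(240°)/CN(300°) gauche 3.0 → 13.7 kJ/mol.
Ph at 120° (eclipsed): CHO(0°)/CN(0°) eclipsed 7.8; OH(120°)/Ph(120°) eclipsed 12.5; COOH(240°)/H(240°) eclipsed 7.5 → 27.8 kJ/mol.
Ph at 180° (staggered): CHO(0°)/CN(60°) gauche 2.9; OH(120°)/Ph(180°) gauche 2.8; OH(120°)/CN(60°) gauche 1.6; COOH(240°)/Ph(180°) gauche 4.0 → 11.3 kJ/mol.
Ph at 240° (eclipsed): CHO(0°)/H(0°) eclipsed 6.5; OH(120°)/CN(120°) eclipsed 6.8; COOH(240°)/Ph(240°) eclipsed 13.3 → 26.6 kJ/mol.
Ph at 300° (staggered): CHO(0°)/Ph(300°) gauche 5.0; OH(120°)/CN(180°) gauche 1.6; COOH(240°)/Ph(300°) gauche 4.0; COOH(240°)/CN(180°) gauche 3.0 → 13.6 kJ/mol.
The minimum (11.3 kJ/mol) occurs with Ph at 180°.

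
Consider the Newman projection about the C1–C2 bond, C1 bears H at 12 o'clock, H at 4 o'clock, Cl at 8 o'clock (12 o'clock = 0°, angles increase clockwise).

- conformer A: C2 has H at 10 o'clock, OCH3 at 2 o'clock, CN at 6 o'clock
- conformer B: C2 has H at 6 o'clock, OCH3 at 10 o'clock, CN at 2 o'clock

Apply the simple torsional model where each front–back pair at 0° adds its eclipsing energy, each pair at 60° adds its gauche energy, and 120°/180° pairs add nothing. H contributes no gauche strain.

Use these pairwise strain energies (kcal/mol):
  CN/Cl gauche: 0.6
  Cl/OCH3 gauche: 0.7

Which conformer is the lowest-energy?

A

A is staggered. Cl at 240° is gauche with CN at 180° (0.6). Total 0.6 kcal/mol.
B is staggered. Cl at 240° is gauche with OCH3 at 300° (0.7). Total 0.7 kcal/mol.
A has the lowest total (0.6 kcal/mol).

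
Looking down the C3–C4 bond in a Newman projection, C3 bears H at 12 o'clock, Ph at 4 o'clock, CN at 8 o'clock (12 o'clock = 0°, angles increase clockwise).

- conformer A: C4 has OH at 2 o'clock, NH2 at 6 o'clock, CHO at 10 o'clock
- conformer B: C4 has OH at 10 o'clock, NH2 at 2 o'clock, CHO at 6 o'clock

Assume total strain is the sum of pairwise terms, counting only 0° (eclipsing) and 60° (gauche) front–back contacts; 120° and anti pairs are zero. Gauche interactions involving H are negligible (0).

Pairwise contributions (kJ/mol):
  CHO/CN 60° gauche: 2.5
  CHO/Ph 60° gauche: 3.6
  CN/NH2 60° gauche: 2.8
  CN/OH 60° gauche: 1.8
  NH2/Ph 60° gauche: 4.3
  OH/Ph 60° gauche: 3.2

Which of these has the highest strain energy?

A

A (staggered): Ph(120°)/OH(60°) gauche 3.2; Ph(120°)/NH2(180°) gauche 4.3; CN(240°)/NH2(180°) gauche 2.8; CN(240°)/CHO(300°) gauche 2.5 → 12.8 kJ/mol.
B (staggered): Ph(120°)/NH2(60°) gauche 4.3; Ph(120°)/CHO(180°) gauche 3.6; CN(240°)/OH(300°) gauche 1.8; CN(240°)/CHO(180°) gauche 2.5 → 12.2 kJ/mol.
A has the highest total (12.8 kJ/mol).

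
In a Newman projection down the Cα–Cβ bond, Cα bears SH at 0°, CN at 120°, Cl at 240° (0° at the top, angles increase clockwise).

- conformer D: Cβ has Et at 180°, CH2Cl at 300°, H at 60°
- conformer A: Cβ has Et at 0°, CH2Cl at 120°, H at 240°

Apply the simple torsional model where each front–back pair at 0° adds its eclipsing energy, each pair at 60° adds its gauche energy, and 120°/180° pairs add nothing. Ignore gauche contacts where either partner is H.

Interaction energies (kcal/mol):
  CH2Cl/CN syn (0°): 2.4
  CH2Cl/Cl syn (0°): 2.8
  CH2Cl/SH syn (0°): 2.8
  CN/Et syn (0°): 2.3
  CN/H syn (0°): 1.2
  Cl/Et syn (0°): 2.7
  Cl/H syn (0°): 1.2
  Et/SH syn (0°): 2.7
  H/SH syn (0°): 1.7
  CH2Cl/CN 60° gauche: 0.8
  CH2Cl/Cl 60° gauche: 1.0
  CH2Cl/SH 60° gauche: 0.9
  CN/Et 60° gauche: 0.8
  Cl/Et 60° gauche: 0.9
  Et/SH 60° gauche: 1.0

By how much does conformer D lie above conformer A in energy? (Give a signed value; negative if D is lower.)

D is staggered. SH at 0° is gauche with CH2Cl at 300° (0.9); CN at 120° is gauche with Et at 180° (0.8); Cl at 240° is gauche with Et at 180° (0.9); Cl at 240° is gauche with CH2Cl at 300° (1.0). Total 3.6 kcal/mol.
A is eclipsed. SH at 0° is eclipsed with Et at 0° (2.7); CN at 120° is eclipsed with CH2Cl at 120° (2.4); Cl at 240° is eclipsed with H at 240° (1.2). Total 6.3 kcal/mol.
E(D) − E(A) = 3.6 − 6.3 = -2.7 kcal/mol.

-2.7 kcal/mol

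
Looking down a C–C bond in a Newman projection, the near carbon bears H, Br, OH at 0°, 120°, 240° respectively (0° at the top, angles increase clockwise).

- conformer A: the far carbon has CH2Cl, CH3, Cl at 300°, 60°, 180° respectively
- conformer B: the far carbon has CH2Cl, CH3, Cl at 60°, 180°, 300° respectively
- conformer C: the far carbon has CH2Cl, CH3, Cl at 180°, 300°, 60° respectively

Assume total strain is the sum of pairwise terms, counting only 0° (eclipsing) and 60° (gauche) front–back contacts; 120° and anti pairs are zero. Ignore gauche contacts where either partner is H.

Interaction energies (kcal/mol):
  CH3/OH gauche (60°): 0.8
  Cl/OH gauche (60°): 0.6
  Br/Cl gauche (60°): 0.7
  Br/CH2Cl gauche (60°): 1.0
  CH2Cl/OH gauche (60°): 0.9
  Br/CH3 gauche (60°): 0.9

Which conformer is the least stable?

C

A (staggered): Br–CH3 gauche, Br–Cl gauche, OH–CH2Cl gauche, OH–Cl gauche; 0.9 + 0.7 + 0.9 + 0.6 = 3.1 kcal/mol.
B (staggered): Br–CH2Cl gauche, Br–CH3 gauche, OH–CH3 gauche, OH–Cl gauche; 1.0 + 0.9 + 0.8 + 0.6 = 3.3 kcal/mol.
C (staggered): Br–CH2Cl gauche, Br–Cl gauche, OH–CH2Cl gauche, OH–CH3 gauche; 1.0 + 0.7 + 0.9 + 0.8 = 3.4 kcal/mol.
C has the highest total (3.4 kcal/mol).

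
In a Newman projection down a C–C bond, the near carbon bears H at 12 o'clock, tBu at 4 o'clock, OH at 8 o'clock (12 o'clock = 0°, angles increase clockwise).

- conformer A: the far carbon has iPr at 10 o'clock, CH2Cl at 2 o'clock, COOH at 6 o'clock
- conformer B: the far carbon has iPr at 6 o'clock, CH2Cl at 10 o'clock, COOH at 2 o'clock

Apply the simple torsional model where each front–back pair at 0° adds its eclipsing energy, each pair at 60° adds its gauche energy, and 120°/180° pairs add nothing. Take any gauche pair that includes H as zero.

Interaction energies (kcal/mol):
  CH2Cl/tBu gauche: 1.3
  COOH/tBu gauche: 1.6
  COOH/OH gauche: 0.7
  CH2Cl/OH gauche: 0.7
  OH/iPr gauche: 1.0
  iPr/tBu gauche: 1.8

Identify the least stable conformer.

A is staggered. tBu at 120° is gauche with CH2Cl at 60° (1.3); tBu at 120° is gauche with COOH at 180° (1.6); OH at 240° is gauche with iPr at 300° (1.0); OH at 240° is gauche with COOH at 180° (0.7). Total 4.6 kcal/mol.
B is staggered. tBu at 120° is gauche with iPr at 180° (1.8); tBu at 120° is gauche with COOH at 60° (1.6); OH at 240° is gauche with iPr at 180° (1.0); OH at 240° is gauche with CH2Cl at 300° (0.7). Total 5.1 kcal/mol.
B has the highest total (5.1 kcal/mol).

B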